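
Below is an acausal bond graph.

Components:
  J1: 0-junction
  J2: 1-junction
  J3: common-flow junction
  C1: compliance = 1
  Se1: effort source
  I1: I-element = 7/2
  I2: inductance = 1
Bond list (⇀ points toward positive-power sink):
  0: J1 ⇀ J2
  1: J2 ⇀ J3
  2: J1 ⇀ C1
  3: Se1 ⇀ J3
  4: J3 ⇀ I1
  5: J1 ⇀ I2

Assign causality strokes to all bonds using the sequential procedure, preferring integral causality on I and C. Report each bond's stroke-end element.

β0 →J2
β1 →J3
β2 →J1
β3 →J3
β4 →I1
β5 →I2

b3 stroke at J3  (Se1 fixes effort; stroke away)
b2 stroke at J1  (C1 integral (e out))
b0 stroke at J2  (common-e at J1 fixed by 2)
b5 stroke at I2  (0-jn J1 has e-setter on 2)
b1 stroke at J3  (only one flow-in slot at J2)
b4 stroke at I1  (J3: last free bond brings flow in)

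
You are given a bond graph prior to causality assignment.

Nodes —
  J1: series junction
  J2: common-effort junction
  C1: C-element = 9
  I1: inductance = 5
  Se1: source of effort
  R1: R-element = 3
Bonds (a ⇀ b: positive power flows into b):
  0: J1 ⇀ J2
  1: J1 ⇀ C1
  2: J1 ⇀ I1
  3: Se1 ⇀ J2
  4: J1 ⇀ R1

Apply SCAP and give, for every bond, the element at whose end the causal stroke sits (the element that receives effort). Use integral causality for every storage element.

b3 |J2  (Se1 (Se) sets effort on bond)
b0 |J1  (common-e at J2 fixed by 3)
b1 |J1  (C1 outputs effort q/C1)
b2 |I1  (prefer integral on I1)
b4 |J1  (common-f at J1 fixed by 2)

β0 →J1
β1 →J1
β2 →I1
β3 →J2
β4 →J1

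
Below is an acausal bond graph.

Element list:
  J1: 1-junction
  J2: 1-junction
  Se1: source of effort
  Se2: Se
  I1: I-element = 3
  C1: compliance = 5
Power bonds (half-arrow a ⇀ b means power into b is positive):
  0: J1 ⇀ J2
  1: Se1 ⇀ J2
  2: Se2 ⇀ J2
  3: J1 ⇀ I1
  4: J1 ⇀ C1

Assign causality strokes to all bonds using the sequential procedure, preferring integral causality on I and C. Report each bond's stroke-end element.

bond 0 →J1
bond 1 →J2
bond 2 →J2
bond 3 →I1
bond 4 →J1

b1 stroke→J2  (Se1 fixes effort; stroke away)
b2 stroke→J2  (Se2 fixes effort; stroke away)
b0 stroke→J1  (J2: last free bond brings flow in)
b3 stroke→I1  (prefer integral on I1)
b4 stroke→J1  (common-f at J1 fixed by 3)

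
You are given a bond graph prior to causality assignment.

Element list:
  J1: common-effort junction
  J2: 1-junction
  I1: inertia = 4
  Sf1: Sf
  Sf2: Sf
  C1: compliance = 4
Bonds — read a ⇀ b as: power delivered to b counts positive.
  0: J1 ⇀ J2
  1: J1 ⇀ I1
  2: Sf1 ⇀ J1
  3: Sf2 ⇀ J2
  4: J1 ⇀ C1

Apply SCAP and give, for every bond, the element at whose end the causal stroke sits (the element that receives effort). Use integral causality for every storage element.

b0 →J2
b1 →I1
b2 →Sf1
b3 →Sf2
b4 →J1

#2 |Sf1  (source Sf1 imposes f)
#3 |Sf2  (Sf2 (Sf) sets flow on bond)
#0 |J2  (common-f at J2 fixed by 3)
#1 |I1  (prefer integral on I1)
#4 |J1  (J1: last free bond brings effort in)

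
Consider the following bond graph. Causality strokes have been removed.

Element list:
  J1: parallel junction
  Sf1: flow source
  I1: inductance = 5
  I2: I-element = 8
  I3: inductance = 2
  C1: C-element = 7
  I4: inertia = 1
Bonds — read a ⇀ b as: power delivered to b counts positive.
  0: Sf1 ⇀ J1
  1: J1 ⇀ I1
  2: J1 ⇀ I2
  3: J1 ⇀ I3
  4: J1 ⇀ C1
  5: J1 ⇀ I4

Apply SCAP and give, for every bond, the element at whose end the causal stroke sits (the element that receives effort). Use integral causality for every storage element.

b0 →Sf1  (Sf1 (Sf) sets flow on bond)
b1 →I1  (prefer integral on I1)
b2 →I2  (I2 integral (f out))
b3 →I3  (I3 outputs flow p/I3)
b4 →J1  (C1 outputs effort q/C1)
b5 →I4  (J1 effort already set via bond 4)

#0 stroke at Sf1
#1 stroke at I1
#2 stroke at I2
#3 stroke at I3
#4 stroke at J1
#5 stroke at I4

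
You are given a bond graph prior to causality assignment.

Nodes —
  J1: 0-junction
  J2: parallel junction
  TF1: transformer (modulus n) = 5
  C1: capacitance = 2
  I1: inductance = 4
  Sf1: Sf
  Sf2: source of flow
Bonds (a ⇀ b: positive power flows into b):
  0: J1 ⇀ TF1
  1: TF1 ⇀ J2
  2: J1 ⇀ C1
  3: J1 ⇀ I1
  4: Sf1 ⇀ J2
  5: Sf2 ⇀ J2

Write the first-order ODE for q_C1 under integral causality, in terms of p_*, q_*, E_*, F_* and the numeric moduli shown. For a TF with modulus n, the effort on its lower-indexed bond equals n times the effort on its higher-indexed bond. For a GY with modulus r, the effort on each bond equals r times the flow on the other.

dq_C1/dt = F_Sf1/5 + F_Sf2/5 - p_I1/4

#4 stroke→Sf1  (Sf1: flow source, stroke at near end)
#5 stroke→Sf2  (Sf2 fixes flow; stroke at Sf2)
#1 stroke→J2  (J2: last free bond brings effort in)
#0 stroke→TF1  (TF1 one-in-one-out from 1)
#2 stroke→J1  (C1 outputs effort q/C1)
#3 stroke→I1  (J1: bond 2 brought effort, rest push out)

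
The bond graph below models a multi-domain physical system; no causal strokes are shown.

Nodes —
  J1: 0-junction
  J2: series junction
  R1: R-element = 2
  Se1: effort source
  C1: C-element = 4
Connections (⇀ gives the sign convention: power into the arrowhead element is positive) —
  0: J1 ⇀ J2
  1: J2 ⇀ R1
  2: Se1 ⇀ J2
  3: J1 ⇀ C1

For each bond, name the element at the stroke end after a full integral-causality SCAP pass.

bond 0 →J2
bond 1 →R1
bond 2 →J2
bond 3 →J1

#2 |J2  (Se1: effort source, stroke at far end)
#3 |J1  (C1: C, integral causality)
#0 |J2  (J1: bond 3 brought effort, rest push out)
#1 |R1  (only one flow-in slot at J2)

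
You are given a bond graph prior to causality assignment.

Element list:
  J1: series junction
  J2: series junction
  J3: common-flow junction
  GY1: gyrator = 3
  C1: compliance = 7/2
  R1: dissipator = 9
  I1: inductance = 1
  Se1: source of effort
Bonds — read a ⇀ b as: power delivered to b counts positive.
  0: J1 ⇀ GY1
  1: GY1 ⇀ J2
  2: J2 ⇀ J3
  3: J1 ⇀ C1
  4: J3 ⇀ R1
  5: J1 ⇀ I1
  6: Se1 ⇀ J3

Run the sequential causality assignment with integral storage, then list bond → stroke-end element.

bond 6 |J3  (source Se1 imposes e)
bond 3 |J1  (C1 integral (e out))
bond 5 |I1  (prefer integral on I1)
bond 0 |J1  (common-f at J1 fixed by 5)
bond 1 |J2  (GY1 both-in/both-out from 0)
bond 2 |J3  (J2: last free bond brings flow in)
bond 4 |R1  (closing 1-jn rule on J3)

b0 →J1
b1 →J2
b2 →J3
b3 →J1
b4 →R1
b5 →I1
b6 →J3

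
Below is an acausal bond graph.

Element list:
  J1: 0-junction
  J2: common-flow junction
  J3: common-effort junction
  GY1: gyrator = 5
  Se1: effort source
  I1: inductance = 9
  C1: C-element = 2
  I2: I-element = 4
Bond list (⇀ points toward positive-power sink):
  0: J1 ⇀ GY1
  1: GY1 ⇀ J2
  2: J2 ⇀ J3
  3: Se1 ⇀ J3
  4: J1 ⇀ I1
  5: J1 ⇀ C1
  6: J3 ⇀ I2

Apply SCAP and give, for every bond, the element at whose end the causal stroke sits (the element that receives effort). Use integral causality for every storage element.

b3 →J3  (source Se1 imposes e)
b2 →J2  (common-e at J3 fixed by 3)
b6 →I2  (common-e at J3 fixed by 3)
b1 →GY1  (closing 1-jn rule on J2)
b0 →GY1  (through GY1, causality inverts; strokes same side of GY1)
b4 →I1  (I1: I, integral causality)
b5 →J1  (only one effort-in slot at J1)

b0 |GY1
b1 |GY1
b2 |J2
b3 |J3
b4 |I1
b5 |J1
b6 |I2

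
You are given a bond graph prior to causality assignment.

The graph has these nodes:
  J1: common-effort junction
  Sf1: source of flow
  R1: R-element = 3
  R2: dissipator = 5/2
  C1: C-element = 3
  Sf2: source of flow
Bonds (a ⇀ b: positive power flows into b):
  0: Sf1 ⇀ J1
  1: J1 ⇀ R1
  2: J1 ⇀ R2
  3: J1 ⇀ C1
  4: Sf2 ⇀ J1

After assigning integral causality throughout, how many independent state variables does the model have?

bond 0 →Sf1  (Sf1: flow source, stroke at near end)
bond 4 →Sf2  (Sf2 fixes flow; stroke at Sf2)
bond 3 →J1  (prefer integral on C1)
bond 1 →R1  (J1: bond 3 brought effort, rest push out)
bond 2 →R2  (J1: bond 3 brought effort, rest push out)

1  (C1 all integral)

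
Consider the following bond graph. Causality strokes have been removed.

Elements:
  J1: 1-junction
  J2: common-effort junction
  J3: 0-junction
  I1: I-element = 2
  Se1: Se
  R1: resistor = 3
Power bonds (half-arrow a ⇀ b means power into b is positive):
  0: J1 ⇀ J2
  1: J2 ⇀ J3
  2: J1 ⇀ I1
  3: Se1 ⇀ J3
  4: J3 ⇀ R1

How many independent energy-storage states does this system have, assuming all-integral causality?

β3 |J3  (Se1 fixes effort; stroke away)
β1 |J2  (common-e at J3 fixed by 3)
β4 |R1  (J3 effort already set via bond 3)
β0 |J1  (0-jn J2 has e-setter on 1)
β2 |I1  (J1: last free bond brings flow in)

1  (I1 all integral)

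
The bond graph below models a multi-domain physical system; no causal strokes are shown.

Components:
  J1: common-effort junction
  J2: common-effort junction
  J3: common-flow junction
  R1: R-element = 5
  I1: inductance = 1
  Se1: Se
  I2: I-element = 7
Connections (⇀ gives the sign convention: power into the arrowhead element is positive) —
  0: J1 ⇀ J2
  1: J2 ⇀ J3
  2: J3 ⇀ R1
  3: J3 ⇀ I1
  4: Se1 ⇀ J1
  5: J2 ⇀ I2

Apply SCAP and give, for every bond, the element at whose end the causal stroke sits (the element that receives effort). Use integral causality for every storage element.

β0 stroke at J2
β1 stroke at J3
β2 stroke at J3
β3 stroke at I1
β4 stroke at J1
β5 stroke at I2

b4 |J1  (source Se1 imposes e)
b0 |J2  (common-e at J1 fixed by 4)
b1 |J3  (J2: bond 0 brought effort, rest push out)
b5 |I2  (J2: bond 0 brought effort, rest push out)
b3 |I1  (I1 outputs flow p/I1)
b2 |J3  (common-f at J3 fixed by 3)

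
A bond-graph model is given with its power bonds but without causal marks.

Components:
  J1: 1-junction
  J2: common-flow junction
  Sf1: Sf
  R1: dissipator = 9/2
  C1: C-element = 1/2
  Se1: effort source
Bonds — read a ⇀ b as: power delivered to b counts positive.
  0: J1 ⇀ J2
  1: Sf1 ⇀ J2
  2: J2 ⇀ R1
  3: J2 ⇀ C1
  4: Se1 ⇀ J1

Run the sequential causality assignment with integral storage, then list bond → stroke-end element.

bond 0 |J2
bond 1 |Sf1
bond 2 |J2
bond 3 |J2
bond 4 |J1

β1 stroke→Sf1  (Sf1: flow source, stroke at near end)
β4 stroke→J1  (Se1 fixes effort; stroke away)
β0 stroke→J2  (closing 1-jn rule on J1)
β2 stroke→J2  (1-jn J2 has f-setter on 1)
β3 stroke→J2  (J2 flow already set via bond 1)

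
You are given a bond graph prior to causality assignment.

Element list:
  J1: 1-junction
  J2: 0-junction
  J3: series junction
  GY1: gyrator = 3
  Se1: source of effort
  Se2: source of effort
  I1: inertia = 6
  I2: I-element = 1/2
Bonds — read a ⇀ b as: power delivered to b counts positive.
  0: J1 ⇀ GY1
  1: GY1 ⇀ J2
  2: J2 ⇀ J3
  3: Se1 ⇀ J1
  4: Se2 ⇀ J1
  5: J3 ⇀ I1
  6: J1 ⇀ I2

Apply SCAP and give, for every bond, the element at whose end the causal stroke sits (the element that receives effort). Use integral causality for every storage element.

bond 3 |J1  (Se1: effort source, stroke at far end)
bond 4 |J1  (Se2: effort source, stroke at far end)
bond 5 |I1  (prefer integral on I1)
bond 2 |J3  (J3 flow already set via bond 5)
bond 1 |J2  (only one effort-in slot at J2)
bond 0 |J1  (through GY1, causality inverts; strokes same side of GY1)
bond 6 |I2  (J1: last free bond brings flow in)

β0 stroke→J1
β1 stroke→J2
β2 stroke→J3
β3 stroke→J1
β4 stroke→J1
β5 stroke→I1
β6 stroke→I2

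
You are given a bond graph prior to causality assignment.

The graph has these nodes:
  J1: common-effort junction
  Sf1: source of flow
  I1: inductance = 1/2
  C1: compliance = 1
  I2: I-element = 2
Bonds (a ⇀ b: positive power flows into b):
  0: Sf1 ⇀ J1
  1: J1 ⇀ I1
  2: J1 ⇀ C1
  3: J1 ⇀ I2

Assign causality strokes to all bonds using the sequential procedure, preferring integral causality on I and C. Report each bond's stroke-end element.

#0 |Sf1
#1 |I1
#2 |J1
#3 |I2

#0 stroke→Sf1  (Sf1 (Sf) sets flow on bond)
#1 stroke→I1  (prefer integral on I1)
#2 stroke→J1  (prefer integral on C1)
#3 stroke→I2  (0-jn J1 has e-setter on 2)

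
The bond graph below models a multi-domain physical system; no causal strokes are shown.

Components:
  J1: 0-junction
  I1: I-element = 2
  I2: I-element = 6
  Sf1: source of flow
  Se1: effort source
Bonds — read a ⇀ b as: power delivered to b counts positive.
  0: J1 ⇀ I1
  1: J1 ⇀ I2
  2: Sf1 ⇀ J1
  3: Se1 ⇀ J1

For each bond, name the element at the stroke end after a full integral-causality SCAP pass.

#0 stroke at I1
#1 stroke at I2
#2 stroke at Sf1
#3 stroke at J1

bond 2 →Sf1  (Sf1: flow source, stroke at near end)
bond 3 →J1  (Se1 fixes effort; stroke away)
bond 0 →I1  (J1 effort already set via bond 3)
bond 1 →I2  (common-e at J1 fixed by 3)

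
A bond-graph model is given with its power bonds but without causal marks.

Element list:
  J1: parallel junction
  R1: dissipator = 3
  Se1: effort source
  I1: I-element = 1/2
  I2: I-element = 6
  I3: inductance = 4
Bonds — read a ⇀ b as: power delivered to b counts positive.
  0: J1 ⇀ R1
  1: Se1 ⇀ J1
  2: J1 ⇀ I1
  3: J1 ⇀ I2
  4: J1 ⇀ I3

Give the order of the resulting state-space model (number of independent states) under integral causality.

3  (I1, I2, I3 all integral)

bond 1 →J1  (Se1 (Se) sets effort on bond)
bond 0 →R1  (J1 effort already set via bond 1)
bond 2 →I1  (common-e at J1 fixed by 1)
bond 3 →I2  (0-jn J1 has e-setter on 1)
bond 4 →I3  (J1 effort already set via bond 1)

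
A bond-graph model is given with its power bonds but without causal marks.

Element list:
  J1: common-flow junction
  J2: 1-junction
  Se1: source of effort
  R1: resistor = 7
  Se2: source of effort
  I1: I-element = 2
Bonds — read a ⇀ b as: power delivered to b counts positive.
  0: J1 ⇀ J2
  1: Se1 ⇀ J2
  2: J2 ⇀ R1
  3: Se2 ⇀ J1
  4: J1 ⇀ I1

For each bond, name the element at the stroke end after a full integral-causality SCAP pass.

β1 stroke at J2  (Se1 fixes effort; stroke away)
β3 stroke at J1  (Se2: effort source, stroke at far end)
β4 stroke at I1  (I1 outputs flow p/I1)
β0 stroke at J1  (J1: bond 4 brought flow, rest push out)
β2 stroke at J2  (J2 flow already set via bond 0)

β0 →J1
β1 →J2
β2 →J2
β3 →J1
β4 →I1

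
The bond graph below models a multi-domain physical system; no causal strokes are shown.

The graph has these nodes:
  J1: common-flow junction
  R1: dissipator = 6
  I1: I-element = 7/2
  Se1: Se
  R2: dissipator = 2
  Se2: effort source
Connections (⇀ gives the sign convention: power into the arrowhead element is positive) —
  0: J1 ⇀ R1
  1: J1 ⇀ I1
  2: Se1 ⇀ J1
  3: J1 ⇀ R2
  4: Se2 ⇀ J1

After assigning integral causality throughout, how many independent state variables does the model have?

bond 2 |J1  (Se1 fixes effort; stroke away)
bond 4 |J1  (Se2 fixes effort; stroke away)
bond 1 |I1  (I1: I, integral causality)
bond 0 |J1  (J1 flow already set via bond 1)
bond 3 |J1  (J1: bond 1 brought flow, rest push out)

1  (I1 all integral)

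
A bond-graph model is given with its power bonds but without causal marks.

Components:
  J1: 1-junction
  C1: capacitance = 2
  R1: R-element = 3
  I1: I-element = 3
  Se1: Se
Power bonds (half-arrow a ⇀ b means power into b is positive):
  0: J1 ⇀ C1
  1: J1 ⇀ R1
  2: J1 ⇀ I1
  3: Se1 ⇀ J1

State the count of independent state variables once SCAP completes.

2  (C1, I1 all integral)

#3 →J1  (Se1: effort source, stroke at far end)
#0 →J1  (C1 outputs effort q/C1)
#2 →I1  (I1 outputs flow p/I1)
#1 →J1  (1-jn J1 has f-setter on 2)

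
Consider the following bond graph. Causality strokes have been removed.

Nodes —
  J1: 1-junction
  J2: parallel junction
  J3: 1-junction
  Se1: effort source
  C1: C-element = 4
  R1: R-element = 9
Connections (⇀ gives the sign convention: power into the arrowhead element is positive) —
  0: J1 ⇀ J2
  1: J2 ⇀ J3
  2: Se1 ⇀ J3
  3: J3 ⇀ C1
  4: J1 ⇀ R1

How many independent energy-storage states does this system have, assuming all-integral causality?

1  (C1 all integral)

b2 stroke at J3  (Se1: effort source, stroke at far end)
b3 stroke at J3  (C1 outputs effort q/C1)
b1 stroke at J2  (J3: last free bond brings flow in)
b0 stroke at J1  (common-e at J2 fixed by 1)
b4 stroke at R1  (closing 1-jn rule on J1)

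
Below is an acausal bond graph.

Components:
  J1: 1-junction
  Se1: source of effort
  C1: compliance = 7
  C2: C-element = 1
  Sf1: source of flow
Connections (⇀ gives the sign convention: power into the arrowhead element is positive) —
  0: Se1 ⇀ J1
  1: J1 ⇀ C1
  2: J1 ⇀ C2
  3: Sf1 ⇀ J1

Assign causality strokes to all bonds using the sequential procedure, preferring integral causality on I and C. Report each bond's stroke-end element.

#0 stroke→J1  (Se1 fixes effort; stroke away)
#3 stroke→Sf1  (Sf1: flow source, stroke at near end)
#1 stroke→J1  (J1 flow already set via bond 3)
#2 stroke→J1  (J1: bond 3 brought flow, rest push out)

#0 stroke at J1
#1 stroke at J1
#2 stroke at J1
#3 stroke at Sf1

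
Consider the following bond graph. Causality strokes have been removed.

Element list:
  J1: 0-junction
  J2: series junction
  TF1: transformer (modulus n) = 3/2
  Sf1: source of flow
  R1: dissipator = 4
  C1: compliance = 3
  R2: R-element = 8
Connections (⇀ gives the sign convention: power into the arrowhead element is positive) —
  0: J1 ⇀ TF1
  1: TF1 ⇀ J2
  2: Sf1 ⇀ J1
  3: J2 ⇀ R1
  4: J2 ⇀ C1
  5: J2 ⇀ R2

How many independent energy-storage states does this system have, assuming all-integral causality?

bond 2 |Sf1  (Sf1 fixes flow; stroke at Sf1)
bond 0 |J1  (closing 0-jn rule on J1)
bond 1 |TF1  (TF1 one-in-one-out from 0)
bond 3 |J2  (J2: bond 1 brought flow, rest push out)
bond 4 |J2  (J2: bond 1 brought flow, rest push out)
bond 5 |J2  (1-jn J2 has f-setter on 1)

1  (C1 all integral)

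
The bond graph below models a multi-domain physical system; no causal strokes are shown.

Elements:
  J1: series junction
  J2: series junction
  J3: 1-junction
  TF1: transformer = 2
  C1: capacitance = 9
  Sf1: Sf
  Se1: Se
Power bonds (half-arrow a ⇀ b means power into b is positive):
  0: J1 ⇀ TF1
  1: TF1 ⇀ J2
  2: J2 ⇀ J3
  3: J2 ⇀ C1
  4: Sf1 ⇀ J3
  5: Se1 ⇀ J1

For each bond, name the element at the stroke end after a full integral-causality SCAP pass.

b4 stroke→Sf1  (Sf1 (Sf) sets flow on bond)
b5 stroke→J1  (Se1: effort source, stroke at far end)
b0 stroke→TF1  (J1: last free bond brings flow in)
b2 stroke→J3  (J3: bond 4 brought flow, rest push out)
b1 stroke→J2  (TF TF1: opposite of bond 0)
b3 stroke→J2  (J2 flow already set via bond 2)

β0 stroke at TF1
β1 stroke at J2
β2 stroke at J3
β3 stroke at J2
β4 stroke at Sf1
β5 stroke at J1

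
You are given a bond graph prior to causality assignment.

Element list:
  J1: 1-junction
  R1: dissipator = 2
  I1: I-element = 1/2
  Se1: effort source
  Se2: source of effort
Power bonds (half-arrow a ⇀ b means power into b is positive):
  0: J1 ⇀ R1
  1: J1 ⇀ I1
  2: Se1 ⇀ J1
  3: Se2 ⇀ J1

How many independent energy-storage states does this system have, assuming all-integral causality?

1  (I1 all integral)

#2 stroke at J1  (Se1 (Se) sets effort on bond)
#3 stroke at J1  (Se2: effort source, stroke at far end)
#1 stroke at I1  (I1 integral (f out))
#0 stroke at J1  (common-f at J1 fixed by 1)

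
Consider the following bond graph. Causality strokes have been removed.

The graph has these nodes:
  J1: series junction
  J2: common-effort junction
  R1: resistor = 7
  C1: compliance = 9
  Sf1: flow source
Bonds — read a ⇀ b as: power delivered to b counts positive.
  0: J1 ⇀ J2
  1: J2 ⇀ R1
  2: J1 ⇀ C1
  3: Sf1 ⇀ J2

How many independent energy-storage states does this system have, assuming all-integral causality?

β3 →Sf1  (Sf1: flow source, stroke at near end)
β2 →J1  (prefer integral on C1)
β0 →J2  (J1 needs exactly one f-in)
β1 →R1  (J2: bond 0 brought effort, rest push out)

1  (C1 all integral)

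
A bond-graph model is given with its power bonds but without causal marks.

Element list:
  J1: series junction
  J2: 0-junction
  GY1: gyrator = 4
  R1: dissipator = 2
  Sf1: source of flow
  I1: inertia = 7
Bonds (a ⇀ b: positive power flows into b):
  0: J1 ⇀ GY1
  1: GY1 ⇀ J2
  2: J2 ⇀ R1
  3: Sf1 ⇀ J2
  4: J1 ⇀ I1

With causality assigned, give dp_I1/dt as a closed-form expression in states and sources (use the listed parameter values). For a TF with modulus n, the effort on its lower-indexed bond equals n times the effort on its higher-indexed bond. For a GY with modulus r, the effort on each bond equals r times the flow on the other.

dp_I1/dt = 4*F_Sf1 - 8*p_I1/7

b3 stroke→Sf1  (Sf1 (Sf) sets flow on bond)
b4 stroke→I1  (I1 outputs flow p/I1)
b0 stroke→J1  (J1 flow already set via bond 4)
b1 stroke→J2  (GY1: gyrator matches bond 0)
b2 stroke→R1  (common-e at J2 fixed by 1)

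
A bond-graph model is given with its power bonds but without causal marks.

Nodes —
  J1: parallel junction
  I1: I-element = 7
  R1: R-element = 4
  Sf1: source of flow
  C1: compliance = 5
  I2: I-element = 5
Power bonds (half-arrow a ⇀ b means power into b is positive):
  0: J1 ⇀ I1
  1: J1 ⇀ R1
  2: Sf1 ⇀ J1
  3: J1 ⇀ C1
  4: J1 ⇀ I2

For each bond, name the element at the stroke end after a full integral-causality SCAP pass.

β0 →I1
β1 →R1
β2 →Sf1
β3 →J1
β4 →I2

#2 |Sf1  (Sf1 fixes flow; stroke at Sf1)
#0 |I1  (I1 integral (f out))
#3 |J1  (C1: C, integral causality)
#1 |R1  (common-e at J1 fixed by 3)
#4 |I2  (J1 effort already set via bond 3)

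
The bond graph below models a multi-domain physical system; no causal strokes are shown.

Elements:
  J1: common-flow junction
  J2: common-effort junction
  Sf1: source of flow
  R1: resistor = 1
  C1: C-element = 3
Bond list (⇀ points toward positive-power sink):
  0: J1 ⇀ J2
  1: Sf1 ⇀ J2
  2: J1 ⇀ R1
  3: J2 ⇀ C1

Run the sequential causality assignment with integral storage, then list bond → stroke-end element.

bond 0 →J1
bond 1 →Sf1
bond 2 →R1
bond 3 →J2

bond 1 stroke→Sf1  (Sf1: flow source, stroke at near end)
bond 3 stroke→J2  (C1: C, integral causality)
bond 0 stroke→J1  (J2 effort already set via bond 3)
bond 2 stroke→R1  (only one flow-in slot at J1)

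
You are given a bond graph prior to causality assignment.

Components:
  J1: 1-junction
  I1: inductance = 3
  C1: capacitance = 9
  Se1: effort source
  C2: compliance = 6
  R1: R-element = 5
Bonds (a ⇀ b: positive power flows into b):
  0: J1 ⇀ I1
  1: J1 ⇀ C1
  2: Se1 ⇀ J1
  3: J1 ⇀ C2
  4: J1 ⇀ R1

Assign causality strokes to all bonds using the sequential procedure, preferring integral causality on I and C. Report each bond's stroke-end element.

bond 0 →I1
bond 1 →J1
bond 2 →J1
bond 3 →J1
bond 4 →J1

β2 →J1  (source Se1 imposes e)
β0 →I1  (I1 integral (f out))
β1 →J1  (J1: bond 0 brought flow, rest push out)
β3 →J1  (J1: bond 0 brought flow, rest push out)
β4 →J1  (1-jn J1 has f-setter on 0)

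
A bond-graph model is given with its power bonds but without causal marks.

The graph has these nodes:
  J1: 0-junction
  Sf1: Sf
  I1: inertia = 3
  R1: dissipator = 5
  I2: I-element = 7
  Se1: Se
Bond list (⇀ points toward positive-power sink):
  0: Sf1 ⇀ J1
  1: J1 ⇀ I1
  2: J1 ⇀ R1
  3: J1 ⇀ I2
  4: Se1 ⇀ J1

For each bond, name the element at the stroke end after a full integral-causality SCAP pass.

bond 0 →Sf1  (Sf1: flow source, stroke at near end)
bond 4 →J1  (Se1 (Se) sets effort on bond)
bond 1 →I1  (J1: bond 4 brought effort, rest push out)
bond 2 →R1  (0-jn J1 has e-setter on 4)
bond 3 →I2  (J1 effort already set via bond 4)

#0 →Sf1
#1 →I1
#2 →R1
#3 →I2
#4 →J1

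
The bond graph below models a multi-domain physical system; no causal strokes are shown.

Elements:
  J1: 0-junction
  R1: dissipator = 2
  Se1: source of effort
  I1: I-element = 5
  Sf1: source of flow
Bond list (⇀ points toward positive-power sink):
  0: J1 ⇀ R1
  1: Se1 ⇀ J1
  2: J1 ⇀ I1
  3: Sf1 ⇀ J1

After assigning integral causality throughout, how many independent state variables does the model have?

b1 stroke at J1  (Se1 (Se) sets effort on bond)
b3 stroke at Sf1  (Sf1 fixes flow; stroke at Sf1)
b0 stroke at R1  (0-jn J1 has e-setter on 1)
b2 stroke at I1  (J1: bond 1 brought effort, rest push out)

1  (I1 all integral)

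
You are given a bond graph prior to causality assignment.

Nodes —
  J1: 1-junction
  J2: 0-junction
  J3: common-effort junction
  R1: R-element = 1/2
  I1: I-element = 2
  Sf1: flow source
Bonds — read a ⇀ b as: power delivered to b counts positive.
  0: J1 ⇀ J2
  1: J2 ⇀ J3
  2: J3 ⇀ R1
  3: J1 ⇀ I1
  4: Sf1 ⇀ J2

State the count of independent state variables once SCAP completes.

bond 4 |Sf1  (Sf1 (Sf) sets flow on bond)
bond 3 |I1  (prefer integral on I1)
bond 0 |J1  (J1: bond 3 brought flow, rest push out)
bond 1 |J2  (J2 needs exactly one e-in)
bond 2 |J3  (J3: last free bond brings effort in)

1  (I1 all integral)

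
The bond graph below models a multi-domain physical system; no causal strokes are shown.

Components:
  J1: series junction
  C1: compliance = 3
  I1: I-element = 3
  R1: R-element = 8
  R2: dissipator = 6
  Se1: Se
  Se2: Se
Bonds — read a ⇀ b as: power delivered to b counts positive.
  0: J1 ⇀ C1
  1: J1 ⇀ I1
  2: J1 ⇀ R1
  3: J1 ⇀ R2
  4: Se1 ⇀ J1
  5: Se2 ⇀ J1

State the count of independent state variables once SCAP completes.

β4 stroke→J1  (Se1: effort source, stroke at far end)
β5 stroke→J1  (Se2: effort source, stroke at far end)
β0 stroke→J1  (C1: C, integral causality)
β1 stroke→I1  (I1 outputs flow p/I1)
β2 stroke→J1  (J1 flow already set via bond 1)
β3 stroke→J1  (J1 flow already set via bond 1)

2  (C1, I1 all integral)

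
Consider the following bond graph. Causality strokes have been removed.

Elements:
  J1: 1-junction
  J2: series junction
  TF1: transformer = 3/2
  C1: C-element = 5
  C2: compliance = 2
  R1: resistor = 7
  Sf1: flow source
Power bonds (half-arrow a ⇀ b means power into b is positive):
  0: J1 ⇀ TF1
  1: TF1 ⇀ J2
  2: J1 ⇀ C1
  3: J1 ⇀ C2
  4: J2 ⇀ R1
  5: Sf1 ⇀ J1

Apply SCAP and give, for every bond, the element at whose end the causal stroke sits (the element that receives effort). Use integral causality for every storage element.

β0 stroke at J1
β1 stroke at TF1
β2 stroke at J1
β3 stroke at J1
β4 stroke at J2
β5 stroke at Sf1

#5 stroke→Sf1  (source Sf1 imposes f)
#0 stroke→J1  (J1 flow already set via bond 5)
#2 stroke→J1  (1-jn J1 has f-setter on 5)
#3 stroke→J1  (J1: bond 5 brought flow, rest push out)
#1 stroke→TF1  (TF1 one-in-one-out from 0)
#4 stroke→J2  (common-f at J2 fixed by 1)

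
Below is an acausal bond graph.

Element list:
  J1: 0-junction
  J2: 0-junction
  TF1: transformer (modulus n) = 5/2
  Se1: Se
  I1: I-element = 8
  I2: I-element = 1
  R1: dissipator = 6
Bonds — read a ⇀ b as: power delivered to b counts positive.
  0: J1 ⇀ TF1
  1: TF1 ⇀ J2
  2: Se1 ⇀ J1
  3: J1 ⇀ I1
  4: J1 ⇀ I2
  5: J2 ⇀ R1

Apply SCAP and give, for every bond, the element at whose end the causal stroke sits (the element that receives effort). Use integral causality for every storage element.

bond 2 stroke→J1  (Se1: effort source, stroke at far end)
bond 0 stroke→TF1  (common-e at J1 fixed by 2)
bond 3 stroke→I1  (0-jn J1 has e-setter on 2)
bond 4 stroke→I2  (J1: bond 2 brought effort, rest push out)
bond 1 stroke→J2  (TF TF1: opposite of bond 0)
bond 5 stroke→R1  (J2: bond 1 brought effort, rest push out)

#0 →TF1
#1 →J2
#2 →J1
#3 →I1
#4 →I2
#5 →R1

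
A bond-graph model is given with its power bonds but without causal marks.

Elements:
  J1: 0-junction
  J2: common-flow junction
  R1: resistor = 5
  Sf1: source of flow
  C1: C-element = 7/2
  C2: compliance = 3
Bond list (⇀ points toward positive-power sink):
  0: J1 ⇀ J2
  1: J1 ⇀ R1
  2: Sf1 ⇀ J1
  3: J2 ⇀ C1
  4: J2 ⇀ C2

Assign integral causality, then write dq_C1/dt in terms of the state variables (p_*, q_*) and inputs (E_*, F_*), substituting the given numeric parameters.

β2 |Sf1  (Sf1: flow source, stroke at near end)
β3 |J2  (prefer integral on C1)
β4 |J2  (C2 outputs effort q/C2)
β0 |J1  (J2: last free bond brings flow in)
β1 |R1  (0-jn J1 has e-setter on 0)

dq_C1/dt = F_Sf1 - 2*q_C1/35 - q_C2/15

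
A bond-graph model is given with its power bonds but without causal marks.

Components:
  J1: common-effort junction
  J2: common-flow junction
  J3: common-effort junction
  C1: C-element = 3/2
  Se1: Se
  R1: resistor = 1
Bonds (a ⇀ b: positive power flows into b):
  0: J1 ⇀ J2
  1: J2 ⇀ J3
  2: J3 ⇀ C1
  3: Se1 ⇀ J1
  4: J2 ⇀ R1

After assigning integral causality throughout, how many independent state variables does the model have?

bond 3 →J1  (Se1 fixes effort; stroke away)
bond 0 →J2  (0-jn J1 has e-setter on 3)
bond 2 →J3  (C1 outputs effort q/C1)
bond 1 →J2  (J3 effort already set via bond 2)
bond 4 →R1  (closing 1-jn rule on J2)

1  (C1 all integral)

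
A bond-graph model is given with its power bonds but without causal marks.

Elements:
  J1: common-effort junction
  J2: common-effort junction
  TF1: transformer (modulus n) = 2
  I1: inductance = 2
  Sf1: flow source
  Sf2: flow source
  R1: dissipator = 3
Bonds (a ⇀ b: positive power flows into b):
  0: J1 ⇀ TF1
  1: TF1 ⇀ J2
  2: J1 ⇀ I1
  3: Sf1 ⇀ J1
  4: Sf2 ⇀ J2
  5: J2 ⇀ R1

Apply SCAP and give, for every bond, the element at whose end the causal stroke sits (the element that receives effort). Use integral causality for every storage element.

b3 →Sf1  (Sf1 fixes flow; stroke at Sf1)
b4 →Sf2  (Sf2 (Sf) sets flow on bond)
b2 →I1  (prefer integral on I1)
b0 →J1  (J1: last free bond brings effort in)
b1 →TF1  (TF TF1: opposite of bond 0)
b5 →J2  (J2 needs exactly one e-in)

b0 |J1
b1 |TF1
b2 |I1
b3 |Sf1
b4 |Sf2
b5 |J2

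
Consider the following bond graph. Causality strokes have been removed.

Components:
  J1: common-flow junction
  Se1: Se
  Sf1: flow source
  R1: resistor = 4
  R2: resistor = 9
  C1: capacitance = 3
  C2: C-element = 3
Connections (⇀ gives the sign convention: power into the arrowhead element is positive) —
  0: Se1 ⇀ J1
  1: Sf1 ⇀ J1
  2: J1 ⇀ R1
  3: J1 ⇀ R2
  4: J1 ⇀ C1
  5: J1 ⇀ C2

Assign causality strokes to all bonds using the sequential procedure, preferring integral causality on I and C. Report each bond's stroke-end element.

#0 →J1  (source Se1 imposes e)
#1 →Sf1  (Sf1 fixes flow; stroke at Sf1)
#2 →J1  (J1: bond 1 brought flow, rest push out)
#3 →J1  (common-f at J1 fixed by 1)
#4 →J1  (J1 flow already set via bond 1)
#5 →J1  (1-jn J1 has f-setter on 1)

b0 stroke at J1
b1 stroke at Sf1
b2 stroke at J1
b3 stroke at J1
b4 stroke at J1
b5 stroke at J1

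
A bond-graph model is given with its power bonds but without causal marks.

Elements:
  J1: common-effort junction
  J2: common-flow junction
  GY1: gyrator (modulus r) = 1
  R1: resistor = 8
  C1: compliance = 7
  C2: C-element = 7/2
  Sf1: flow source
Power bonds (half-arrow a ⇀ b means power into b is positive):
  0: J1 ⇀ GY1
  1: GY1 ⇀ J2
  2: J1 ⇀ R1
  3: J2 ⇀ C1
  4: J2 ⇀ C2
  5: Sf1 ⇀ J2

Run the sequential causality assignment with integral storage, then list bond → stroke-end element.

b5 →Sf1  (Sf1 fixes flow; stroke at Sf1)
b1 →J2  (1-jn J2 has f-setter on 5)
b3 →J2  (J2 flow already set via bond 5)
b4 →J2  (1-jn J2 has f-setter on 5)
b0 →J1  (GY1 both-in/both-out from 1)
b2 →R1  (0-jn J1 has e-setter on 0)

β0 stroke at J1
β1 stroke at J2
β2 stroke at R1
β3 stroke at J2
β4 stroke at J2
β5 stroke at Sf1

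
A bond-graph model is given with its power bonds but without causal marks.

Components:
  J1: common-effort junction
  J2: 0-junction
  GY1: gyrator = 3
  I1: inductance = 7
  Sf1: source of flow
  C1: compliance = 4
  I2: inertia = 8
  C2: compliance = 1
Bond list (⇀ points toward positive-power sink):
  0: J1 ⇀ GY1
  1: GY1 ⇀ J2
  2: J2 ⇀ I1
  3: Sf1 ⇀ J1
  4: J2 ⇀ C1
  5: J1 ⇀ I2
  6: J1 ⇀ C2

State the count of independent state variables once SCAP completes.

b3 stroke→Sf1  (source Sf1 imposes f)
b2 stroke→I1  (I1: I, integral causality)
b4 stroke→J2  (C1 integral (e out))
b1 stroke→GY1  (0-jn J2 has e-setter on 4)
b0 stroke→GY1  (GY1 both-in/both-out from 1)
b5 stroke→I2  (I2: I, integral causality)
b6 stroke→J1  (J1: last free bond brings effort in)

4  (C1, C2, I1, I2 all integral)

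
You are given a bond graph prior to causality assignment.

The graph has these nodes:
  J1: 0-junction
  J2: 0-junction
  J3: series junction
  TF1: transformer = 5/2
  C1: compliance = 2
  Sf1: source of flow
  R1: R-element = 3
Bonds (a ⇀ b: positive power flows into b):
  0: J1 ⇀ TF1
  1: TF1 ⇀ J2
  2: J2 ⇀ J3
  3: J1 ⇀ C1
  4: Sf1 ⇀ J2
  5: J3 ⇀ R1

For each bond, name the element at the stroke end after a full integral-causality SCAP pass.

#0 stroke at TF1
#1 stroke at J2
#2 stroke at J3
#3 stroke at J1
#4 stroke at Sf1
#5 stroke at R1

β4 stroke at Sf1  (Sf1: flow source, stroke at near end)
β3 stroke at J1  (C1 outputs effort q/C1)
β0 stroke at TF1  (J1: bond 3 brought effort, rest push out)
β1 stroke at J2  (TF1 one-in-one-out from 0)
β2 stroke at J3  (0-jn J2 has e-setter on 1)
β5 stroke at R1  (only one flow-in slot at J3)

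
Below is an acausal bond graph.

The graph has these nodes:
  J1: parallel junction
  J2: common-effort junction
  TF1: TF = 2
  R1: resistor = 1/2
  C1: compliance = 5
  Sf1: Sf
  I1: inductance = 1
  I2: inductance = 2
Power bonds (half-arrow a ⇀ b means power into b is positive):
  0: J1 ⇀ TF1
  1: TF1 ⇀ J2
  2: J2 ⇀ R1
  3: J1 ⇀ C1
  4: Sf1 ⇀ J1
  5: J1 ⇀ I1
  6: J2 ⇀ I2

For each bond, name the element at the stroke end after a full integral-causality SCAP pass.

bond 4 stroke→Sf1  (Sf1 fixes flow; stroke at Sf1)
bond 3 stroke→J1  (C1: C, integral causality)
bond 0 stroke→TF1  (common-e at J1 fixed by 3)
bond 5 stroke→I1  (common-e at J1 fixed by 3)
bond 1 stroke→J2  (through TF1, causality passes straight; one stroke at TF1)
bond 2 stroke→R1  (0-jn J2 has e-setter on 1)
bond 6 stroke→I2  (common-e at J2 fixed by 1)

bond 0 |TF1
bond 1 |J2
bond 2 |R1
bond 3 |J1
bond 4 |Sf1
bond 5 |I1
bond 6 |I2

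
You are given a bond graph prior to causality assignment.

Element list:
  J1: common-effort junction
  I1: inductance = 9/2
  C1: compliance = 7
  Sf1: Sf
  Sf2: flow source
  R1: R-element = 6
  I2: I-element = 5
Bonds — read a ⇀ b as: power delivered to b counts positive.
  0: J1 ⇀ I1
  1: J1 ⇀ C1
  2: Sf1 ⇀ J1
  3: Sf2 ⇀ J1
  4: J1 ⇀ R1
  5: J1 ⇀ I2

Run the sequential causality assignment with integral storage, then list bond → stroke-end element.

β0 stroke→I1
β1 stroke→J1
β2 stroke→Sf1
β3 stroke→Sf2
β4 stroke→R1
β5 stroke→I2

β2 stroke→Sf1  (Sf1 fixes flow; stroke at Sf1)
β3 stroke→Sf2  (Sf2 (Sf) sets flow on bond)
β0 stroke→I1  (I1 integral (f out))
β1 stroke→J1  (C1: C, integral causality)
β4 stroke→R1  (J1 effort already set via bond 1)
β5 stroke→I2  (J1 effort already set via bond 1)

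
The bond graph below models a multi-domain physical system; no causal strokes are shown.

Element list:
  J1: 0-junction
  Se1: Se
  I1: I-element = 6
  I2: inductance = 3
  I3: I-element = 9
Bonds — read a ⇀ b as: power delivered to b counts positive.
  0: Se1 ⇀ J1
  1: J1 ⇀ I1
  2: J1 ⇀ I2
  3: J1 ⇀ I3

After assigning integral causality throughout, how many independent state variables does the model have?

3  (I1, I2, I3 all integral)

#0 stroke at J1  (Se1: effort source, stroke at far end)
#1 stroke at I1  (0-jn J1 has e-setter on 0)
#2 stroke at I2  (J1 effort already set via bond 0)
#3 stroke at I3  (J1: bond 0 brought effort, rest push out)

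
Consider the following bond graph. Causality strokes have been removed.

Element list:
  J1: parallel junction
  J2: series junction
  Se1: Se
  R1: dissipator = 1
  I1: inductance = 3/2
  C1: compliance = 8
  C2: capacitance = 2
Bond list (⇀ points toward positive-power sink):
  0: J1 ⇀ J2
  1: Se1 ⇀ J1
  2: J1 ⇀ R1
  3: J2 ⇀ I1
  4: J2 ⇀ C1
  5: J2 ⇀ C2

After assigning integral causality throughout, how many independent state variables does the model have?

β1 stroke at J1  (source Se1 imposes e)
β0 stroke at J2  (common-e at J1 fixed by 1)
β2 stroke at R1  (J1 effort already set via bond 1)
β3 stroke at I1  (I1: I, integral causality)
β4 stroke at J2  (J2 flow already set via bond 3)
β5 stroke at J2  (J2: bond 3 brought flow, rest push out)

3  (C1, C2, I1 all integral)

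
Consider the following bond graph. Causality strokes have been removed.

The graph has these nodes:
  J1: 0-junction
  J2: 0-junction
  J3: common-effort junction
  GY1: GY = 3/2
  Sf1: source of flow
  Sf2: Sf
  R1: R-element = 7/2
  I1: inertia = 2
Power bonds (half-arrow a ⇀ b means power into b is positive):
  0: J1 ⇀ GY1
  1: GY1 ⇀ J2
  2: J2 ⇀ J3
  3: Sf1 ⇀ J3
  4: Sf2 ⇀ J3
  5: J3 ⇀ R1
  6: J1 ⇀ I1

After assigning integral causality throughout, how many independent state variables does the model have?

b3 |Sf1  (Sf1: flow source, stroke at near end)
b4 |Sf2  (Sf2 fixes flow; stroke at Sf2)
b6 |I1  (I1 outputs flow p/I1)
b0 |J1  (only one effort-in slot at J1)
b1 |J2  (GY1: gyrator matches bond 0)
b2 |J3  (common-e at J2 fixed by 1)
b5 |R1  (common-e at J3 fixed by 2)

1  (I1 all integral)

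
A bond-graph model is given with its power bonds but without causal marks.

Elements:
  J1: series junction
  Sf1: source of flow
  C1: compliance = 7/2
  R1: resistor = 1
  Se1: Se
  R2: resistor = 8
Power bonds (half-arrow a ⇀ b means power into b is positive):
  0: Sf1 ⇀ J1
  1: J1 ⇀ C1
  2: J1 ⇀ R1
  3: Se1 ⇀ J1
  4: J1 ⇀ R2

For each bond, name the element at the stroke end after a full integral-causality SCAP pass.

β0 |Sf1
β1 |J1
β2 |J1
β3 |J1
β4 |J1

b0 →Sf1  (Sf1: flow source, stroke at near end)
b3 →J1  (Se1: effort source, stroke at far end)
b1 →J1  (common-f at J1 fixed by 0)
b2 →J1  (1-jn J1 has f-setter on 0)
b4 →J1  (1-jn J1 has f-setter on 0)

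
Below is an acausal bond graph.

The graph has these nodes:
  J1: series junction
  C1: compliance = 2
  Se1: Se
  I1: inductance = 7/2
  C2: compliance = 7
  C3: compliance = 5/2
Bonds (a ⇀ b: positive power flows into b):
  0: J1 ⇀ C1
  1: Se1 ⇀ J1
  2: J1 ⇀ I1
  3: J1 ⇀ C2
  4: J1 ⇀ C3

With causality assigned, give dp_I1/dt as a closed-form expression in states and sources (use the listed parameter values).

β1 →J1  (Se1 fixes effort; stroke away)
β0 →J1  (prefer integral on C1)
β2 →I1  (I1 integral (f out))
β3 →J1  (J1: bond 2 brought flow, rest push out)
β4 →J1  (common-f at J1 fixed by 2)

dp_I1/dt = E_Se1 - q_C1/2 - q_C2/7 - 2*q_C3/5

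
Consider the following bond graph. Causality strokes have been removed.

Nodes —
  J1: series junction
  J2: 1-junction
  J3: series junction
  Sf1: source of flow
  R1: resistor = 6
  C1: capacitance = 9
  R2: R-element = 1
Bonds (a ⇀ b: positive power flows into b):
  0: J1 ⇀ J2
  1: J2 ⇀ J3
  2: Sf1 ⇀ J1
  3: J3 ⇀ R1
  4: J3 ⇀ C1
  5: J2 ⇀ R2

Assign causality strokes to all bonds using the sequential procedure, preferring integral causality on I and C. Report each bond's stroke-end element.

#0 |J1
#1 |J2
#2 |Sf1
#3 |J3
#4 |J3
#5 |J2

bond 2 stroke at Sf1  (source Sf1 imposes f)
bond 0 stroke at J1  (J1: bond 2 brought flow, rest push out)
bond 1 stroke at J2  (1-jn J2 has f-setter on 0)
bond 5 stroke at J2  (1-jn J2 has f-setter on 0)
bond 3 stroke at J3  (J3: bond 1 brought flow, rest push out)
bond 4 stroke at J3  (1-jn J3 has f-setter on 1)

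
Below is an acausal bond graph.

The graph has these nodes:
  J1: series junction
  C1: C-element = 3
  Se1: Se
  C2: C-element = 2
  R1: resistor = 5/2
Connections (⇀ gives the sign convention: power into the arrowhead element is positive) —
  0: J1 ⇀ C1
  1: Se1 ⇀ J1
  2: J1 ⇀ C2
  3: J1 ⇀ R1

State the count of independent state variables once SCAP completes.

bond 1 stroke at J1  (Se1 (Se) sets effort on bond)
bond 0 stroke at J1  (C1 outputs effort q/C1)
bond 2 stroke at J1  (C2 outputs effort q/C2)
bond 3 stroke at R1  (J1: last free bond brings flow in)

2  (C1, C2 all integral)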